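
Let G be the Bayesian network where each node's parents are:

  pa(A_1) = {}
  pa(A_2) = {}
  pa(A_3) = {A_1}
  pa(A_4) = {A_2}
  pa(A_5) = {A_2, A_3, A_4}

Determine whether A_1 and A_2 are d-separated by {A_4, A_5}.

No — A_1 and A_2 are not d-separated given {A_4, A_5}.

2 paths connect A_1 and A_2; each must be blocked for d-separation to hold:
Path 1: A_1 → A_3 → A_5 ← A_4 ← A_2
  A_4 is a chain here and A_4 is conditioned on, so the path is blocked at A_4.
Path 2: A_1 → A_3 → A_5 ← A_2
  A_3 is a chain and A_3 is not conditioned on; A_5 is a collider and A_5 is conditioned on, which opens it — no node blocks this path, so it is active.
At least one path is unblocked, so d-separation fails.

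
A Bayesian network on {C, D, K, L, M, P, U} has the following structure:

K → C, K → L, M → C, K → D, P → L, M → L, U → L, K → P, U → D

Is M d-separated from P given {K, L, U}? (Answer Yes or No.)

Enumerating the 6 paths from M to P and testing each for blocking by {K, L, U}:
  1. M → L ← K → P — L:collider[open]; K:fork[blocks] ⇒ blocked
  2. M → L ← P — L:collider[open] ⇒ active
  3. M → L ← U → D ← K → P — L:collider[open]; U:fork[blocks]; D:collider[blocks]; K:fork[blocks] ⇒ blocked
  4. M → C ← K → L ← P — C:collider[blocks]; K:fork[blocks]; L:collider[open] ⇒ blocked
  5. M → C ← K → D ← U → L ← P — C:collider[blocks]; K:fork[blocks]; D:collider[blocks]; U:fork[blocks]; L:collider[open] ⇒ blocked
  6. M → C ← K → P — C:collider[blocks]; K:fork[blocks] ⇒ blocked
Because an active path exists, M and P are not d-separated.

No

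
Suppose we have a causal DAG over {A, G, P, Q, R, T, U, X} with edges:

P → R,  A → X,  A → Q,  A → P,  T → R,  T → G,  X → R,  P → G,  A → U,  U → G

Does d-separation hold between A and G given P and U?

Yes

5 paths connect A and G; each must be blocked for d-separation to hold:
Path 1: A → P → G
  P is a chain here and P is conditioned on, so the path is blocked at P.
Path 2: A → P → R ← T → G
  P is a chain here and P is conditioned on, so the path is blocked at P.
Path 3: A → X → R ← P → G
  R is a collider here and neither R nor any of its descendants is conditioned on, so the collider stays closed — the path is blocked at R.
Path 4: A → X → R ← T → G
  R is a collider here and neither R nor any of its descendants is conditioned on, so the collider stays closed — the path is blocked at R.
Path 5: A → U → G
  U is a chain here and U is conditioned on, so the path is blocked at U.
All paths are blocked; A ⊥ G | {P, U} holds.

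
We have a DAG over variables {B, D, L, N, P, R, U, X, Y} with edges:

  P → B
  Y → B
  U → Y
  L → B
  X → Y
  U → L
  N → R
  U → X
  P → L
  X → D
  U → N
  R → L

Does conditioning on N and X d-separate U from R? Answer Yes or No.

Yes

There are 6 undirected paths between U and R; checking each against the conditioning set {N, X}:
  1. U → Y → B ← P → L ← R — Y:chain[open]; B:collider[blocks]; P:fork[open]; L:collider[blocks] ⇒ blocked
  2. U → Y → B ← L ← R — Y:chain[open]; B:collider[blocks]; L:chain[open] ⇒ blocked
  3. U → X → Y → B ← P → L ← R — X:chain[blocks]; Y:chain[open]; B:collider[blocks]; P:fork[open]; L:collider[blocks] ⇒ blocked
  4. U → X → Y → B ← L ← R — X:chain[blocks]; Y:chain[open]; B:collider[blocks]; L:chain[open] ⇒ blocked
  5. U → N → R — N:chain[blocks] ⇒ blocked
  6. U → L ← R — L:collider[blocks] ⇒ blocked
All paths are blocked; U ⊥ R | {N, X} holds.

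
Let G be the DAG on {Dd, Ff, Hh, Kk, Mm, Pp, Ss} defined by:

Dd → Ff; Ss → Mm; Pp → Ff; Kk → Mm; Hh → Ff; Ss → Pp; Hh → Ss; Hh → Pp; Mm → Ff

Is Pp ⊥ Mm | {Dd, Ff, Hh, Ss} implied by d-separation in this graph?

Enumerating the 6 paths from Pp to Mm and testing each for blocking by {Dd, Ff, Hh, Ss}:
Path 1: Pp → Ff ← Mm
  Ff is a collider and Ff is conditioned on, which opens it — no node blocks this path, so it is active.
Path 2: Pp → Ff ← Hh → Ss → Mm
  Hh is a fork here and Hh is conditioned on, so the path is blocked at Hh.
Path 3: Pp ← Hh → Ff ← Mm
  Hh is a fork here and Hh is conditioned on, so the path is blocked at Hh.
Path 4: Pp ← Hh → Ss → Mm
  Hh is a fork here and Hh is conditioned on, so the path is blocked at Hh.
Path 5: Pp ← Ss → Mm
  Ss is a fork here and Ss is conditioned on, so the path is blocked at Ss.
Path 6: Pp ← Ss ← Hh → Ff ← Mm
  Ss is a chain here and Ss is conditioned on, so the path is blocked at Ss.
Because an active path exists, Pp and Mm are not d-separated.

No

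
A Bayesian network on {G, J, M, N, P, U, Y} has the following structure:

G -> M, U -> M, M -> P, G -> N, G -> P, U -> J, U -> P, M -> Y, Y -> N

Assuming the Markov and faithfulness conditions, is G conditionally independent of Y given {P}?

No — G and Y are not d-separated given {P}.

We examine all 4 paths between G and Y:
  1. G → P ← M → Y — P:collider[open]; M:fork[open] ⇒ active
  2. G → P ← U → M → Y — P:collider[open]; U:fork[open]; M:chain[open] ⇒ active
  3. G → M → Y — M:chain[open] ⇒ active
  4. G → N ← Y — N:collider[blocks] ⇒ blocked
Since the path G → P ← M → Y is active, G and Y are not d-separated given {P}.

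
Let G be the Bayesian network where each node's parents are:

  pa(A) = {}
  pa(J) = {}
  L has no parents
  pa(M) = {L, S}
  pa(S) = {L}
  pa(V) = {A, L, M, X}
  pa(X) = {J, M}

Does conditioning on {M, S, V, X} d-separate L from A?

No

We examine all 5 paths between L and A:
Path 1: L → V ← A
  V is a collider and V is conditioned on, which opens it — no node blocks this path, so it is active.
Path 2: L → S → M → V ← A
  S is a chain here and S is conditioned on, so the path is blocked at S.
Path 3: L → S → M → X → V ← A
  S is a chain here and S is conditioned on, so the path is blocked at S.
Path 4: L → M → V ← A
  M is a chain here and M is conditioned on, so the path is blocked at M.
Path 5: L → M → X → V ← A
  M is a chain here and M is conditioned on, so the path is blocked at M.
At least one path is unblocked, so d-separation fails.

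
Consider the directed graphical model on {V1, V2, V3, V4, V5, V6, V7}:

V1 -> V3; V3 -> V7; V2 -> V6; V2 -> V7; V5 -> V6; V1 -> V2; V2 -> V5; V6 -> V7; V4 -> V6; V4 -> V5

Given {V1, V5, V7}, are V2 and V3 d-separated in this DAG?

No

Enumerating the 5 paths from V2 to V3 and testing each for blocking by {V1, V5, V7}:
Path 1: V2 → V7 ← V3
  V7 is a collider and V7 is conditioned on, which opens it — no node blocks this path, so it is active.
Path 2: V2 ← V1 → V3
  V1 is a fork here and V1 is conditioned on, so the path is blocked at V1.
Path 3: V2 → V6 → V7 ← V3
  V6 is a chain and V6 is not conditioned on; V7 is a collider and V7 is conditioned on, which opens it — no node blocks this path, so it is active.
Path 4: V2 → V5 → V6 → V7 ← V3
  V5 is a chain here and V5 is conditioned on, so the path is blocked at V5.
Path 5: V2 → V5 ← V4 → V6 → V7 ← V3
  V5 is a collider and V5 is conditioned on, which opens it; V4 is a fork and V4 is not conditioned on; V6 is a chain and V6 is not conditioned on; V7 is a collider and V7 is conditioned on, which opens it — no node blocks this path, so it is active.
Because an active path exists, V2 and V3 are not d-separated.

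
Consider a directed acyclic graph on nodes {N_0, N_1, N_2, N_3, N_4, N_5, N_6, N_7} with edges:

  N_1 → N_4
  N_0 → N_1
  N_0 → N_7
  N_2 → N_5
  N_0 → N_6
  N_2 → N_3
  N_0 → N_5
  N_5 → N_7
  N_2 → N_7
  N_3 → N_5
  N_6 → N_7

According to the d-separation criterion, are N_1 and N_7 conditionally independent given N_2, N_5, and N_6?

We examine all 5 paths between N_1 and N_7:
Path 1: N_1 ← N_0 → N_7
  N_0 is a fork and N_0 is not conditioned on — no node blocks this path, so it is active.
Path 2: N_1 ← N_0 → N_5 ← N_3 ← N_2 → N_7
  N_2 is a fork here and N_2 is conditioned on, so the path is blocked at N_2.
Path 3: N_1 ← N_0 → N_5 ← N_2 → N_7
  N_2 is a fork here and N_2 is conditioned on, so the path is blocked at N_2.
Path 4: N_1 ← N_0 → N_5 → N_7
  N_5 is a chain here and N_5 is conditioned on, so the path is blocked at N_5.
Path 5: N_1 ← N_0 → N_6 → N_7
  N_6 is a chain here and N_6 is conditioned on, so the path is blocked at N_6.
At least one path is unblocked, so d-separation fails.

No — N_1 and N_7 are not d-separated given {N_2, N_5, N_6}.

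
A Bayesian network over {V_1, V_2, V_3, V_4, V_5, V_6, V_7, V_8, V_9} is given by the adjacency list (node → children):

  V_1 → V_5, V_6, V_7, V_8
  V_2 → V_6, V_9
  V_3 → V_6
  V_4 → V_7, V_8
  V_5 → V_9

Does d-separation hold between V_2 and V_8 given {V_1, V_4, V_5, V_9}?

There are 4 undirected paths between V_2 and V_8; checking each against the conditioning set {V_1, V_4, V_5, V_9}:
Path 1: V_2 → V_9 ← V_5 ← V_1 → V_8
  V_5 is a chain here and V_5 is conditioned on, so the path is blocked at V_5.
Path 2: V_2 → V_9 ← V_5 ← V_1 → V_7 ← V_4 → V_8
  V_5 is a chain here and V_5 is conditioned on, so the path is blocked at V_5.
Path 3: V_2 → V_6 ← V_1 → V_8
  V_6 is a collider here and neither V_6 nor any of its descendants is conditioned on, so the collider stays closed — the path is blocked at V_6.
Path 4: V_2 → V_6 ← V_1 → V_7 ← V_4 → V_8
  V_6 is a collider here and neither V_6 nor any of its descendants is conditioned on, so the collider stays closed — the path is blocked at V_6.
Every path is blocked, so V_2 and V_8 are d-separated given {V_1, V_4, V_5, V_9}.

Yes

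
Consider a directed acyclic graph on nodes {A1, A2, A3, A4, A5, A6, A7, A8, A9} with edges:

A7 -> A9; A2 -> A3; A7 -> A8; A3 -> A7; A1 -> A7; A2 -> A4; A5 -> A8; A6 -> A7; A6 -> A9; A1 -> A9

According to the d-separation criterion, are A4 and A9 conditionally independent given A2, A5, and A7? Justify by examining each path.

3 paths connect A4 and A9; each must be blocked for d-separation to hold:
Path 1: A4 ← A2 → A3 → A7 ← A6 → A9
  A2 is a fork here and A2 is conditioned on, so the path is blocked at A2.
Path 2: A4 ← A2 → A3 → A7 → A9
  A2 is a fork here and A2 is conditioned on, so the path is blocked at A2.
Path 3: A4 ← A2 → A3 → A7 ← A1 → A9
  A2 is a fork here and A2 is conditioned on, so the path is blocked at A2.
Every path is blocked, so A4 and A9 are d-separated given {A2, A5, A7}.

Yes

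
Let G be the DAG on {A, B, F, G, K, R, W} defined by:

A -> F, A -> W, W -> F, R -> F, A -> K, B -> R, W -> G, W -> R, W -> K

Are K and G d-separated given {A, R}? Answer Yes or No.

No

Enumerating the 4 paths from K to G and testing each for blocking by {A, R}:
  1. K ← A → F ← R ← W → G — A:fork[blocks]; F:collider[blocks]; R:chain[blocks]; W:fork[open] ⇒ blocked
  2. K ← A → F ← W → G — A:fork[blocks]; F:collider[blocks]; W:fork[open] ⇒ blocked
  3. K ← A → W → G — A:fork[blocks]; W:chain[open] ⇒ blocked
  4. K ← W → G — W:fork[open] ⇒ active
At least one path is unblocked, so d-separation fails.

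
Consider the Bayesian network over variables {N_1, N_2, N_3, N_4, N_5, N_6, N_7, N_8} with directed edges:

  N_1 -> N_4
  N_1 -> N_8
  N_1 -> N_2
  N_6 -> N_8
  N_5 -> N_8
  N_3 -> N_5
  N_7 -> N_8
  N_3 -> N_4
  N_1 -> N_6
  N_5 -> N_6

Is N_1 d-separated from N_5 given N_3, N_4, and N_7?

Yes

There are 5 undirected paths between N_1 and N_5; checking each against the conditioning set {N_3, N_4, N_7}:
Path 1: N_1 → N_8 ← N_6 ← N_5
  N_8 is a collider here and neither N_8 nor any of its descendants is conditioned on, so the collider stays closed — the path is blocked at N_8.
Path 2: N_1 → N_8 ← N_5
  N_8 is a collider here and neither N_8 nor any of its descendants is conditioned on, so the collider stays closed — the path is blocked at N_8.
Path 3: N_1 → N_6 → N_8 ← N_5
  N_8 is a collider here and neither N_8 nor any of its descendants is conditioned on, so the collider stays closed — the path is blocked at N_8.
Path 4: N_1 → N_6 ← N_5
  N_6 is a collider here and neither N_6 nor any of its descendants is conditioned on, so the collider stays closed — the path is blocked at N_6.
Path 5: N_1 → N_4 ← N_3 → N_5
  N_3 is a fork here and N_3 is conditioned on, so the path is blocked at N_3.
Every path is blocked, so N_1 and N_5 are d-separated given {N_3, N_4, N_7}.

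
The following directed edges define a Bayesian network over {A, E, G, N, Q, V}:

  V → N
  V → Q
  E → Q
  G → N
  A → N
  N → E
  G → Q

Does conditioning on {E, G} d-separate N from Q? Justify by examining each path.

Enumerating the 3 paths from N to Q and testing each for blocking by {E, G}:
  1. N ← V → Q — V:fork[open] ⇒ active
  2. N → E → Q — E:chain[blocks] ⇒ blocked
  3. N ← G → Q — G:fork[blocks] ⇒ blocked
At least one path is unblocked, so d-separation fails.

No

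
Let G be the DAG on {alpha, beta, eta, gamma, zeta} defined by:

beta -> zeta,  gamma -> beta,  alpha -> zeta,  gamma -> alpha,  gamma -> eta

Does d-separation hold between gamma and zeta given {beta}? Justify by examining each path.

No

We examine all 2 paths between gamma and zeta:
Path 1: gamma → beta → zeta
  beta is a chain here and beta is conditioned on, so the path is blocked at beta.
Path 2: gamma → alpha → zeta
  alpha is a chain and alpha is not conditioned on — no node blocks this path, so it is active.
Because an active path exists, gamma and zeta are not d-separated.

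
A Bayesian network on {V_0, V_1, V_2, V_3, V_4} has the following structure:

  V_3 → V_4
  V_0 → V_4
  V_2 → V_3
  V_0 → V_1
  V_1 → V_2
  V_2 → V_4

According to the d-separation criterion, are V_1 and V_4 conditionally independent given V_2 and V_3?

Enumerating the 3 paths from V_1 to V_4 and testing each for blocking by {V_2, V_3}:
Path 1: V_1 ← V_0 → V_4
  V_0 is a fork and V_0 is not conditioned on — no node blocks this path, so it is active.
Path 2: V_1 → V_2 → V_4
  V_2 is a chain here and V_2 is conditioned on, so the path is blocked at V_2.
Path 3: V_1 → V_2 → V_3 → V_4
  V_2 is a chain here and V_2 is conditioned on, so the path is blocked at V_2.
Since the path V_1 ← V_0 → V_4 is active, V_1 and V_4 are not d-separated given {V_2, V_3}.

No — V_1 and V_4 are not d-separated given {V_2, V_3}.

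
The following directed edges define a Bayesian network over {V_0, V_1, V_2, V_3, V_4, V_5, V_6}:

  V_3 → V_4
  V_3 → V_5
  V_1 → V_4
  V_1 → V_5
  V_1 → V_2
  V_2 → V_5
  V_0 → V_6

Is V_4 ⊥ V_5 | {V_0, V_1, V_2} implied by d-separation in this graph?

3 paths connect V_4 and V_5; each must be blocked for d-separation to hold:
Path 1: V_4 ← V_3 → V_5
  V_3 is a fork and V_3 is not conditioned on — no node blocks this path, so it is active.
Path 2: V_4 ← V_1 → V_2 → V_5
  V_1 is a fork here and V_1 is conditioned on, so the path is blocked at V_1.
Path 3: V_4 ← V_1 → V_5
  V_1 is a fork here and V_1 is conditioned on, so the path is blocked at V_1.
Since the path V_4 ← V_3 → V_5 is active, V_4 and V_5 are not d-separated given {V_0, V_1, V_2}.

No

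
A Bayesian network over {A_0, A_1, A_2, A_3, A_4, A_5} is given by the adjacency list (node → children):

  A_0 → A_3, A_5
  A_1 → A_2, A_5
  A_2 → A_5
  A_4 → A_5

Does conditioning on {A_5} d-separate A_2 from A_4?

No

We examine all 2 paths between A_2 and A_4:
Path 1: A_2 ← A_1 → A_5 ← A_4
  A_1 is a fork and A_1 is not conditioned on; A_5 is a collider and A_5 is conditioned on, which opens it — no node blocks this path, so it is active.
Path 2: A_2 → A_5 ← A_4
  A_5 is a collider and A_5 is conditioned on, which opens it — no node blocks this path, so it is active.
Since the path A_2 ← A_1 → A_5 ← A_4 is active, A_2 and A_4 are not d-separated given {A_5}.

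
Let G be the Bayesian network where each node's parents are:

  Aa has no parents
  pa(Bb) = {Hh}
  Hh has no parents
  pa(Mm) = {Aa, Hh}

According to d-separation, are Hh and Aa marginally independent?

The only undirected path from Hh to Aa is:
Path 1: Hh → Mm ← Aa
  Mm is a collider here and neither Mm nor any of its descendants is conditioned on, so the collider stays closed — the path is blocked at Mm.
Since every path is blocked, d-separation holds.

Yes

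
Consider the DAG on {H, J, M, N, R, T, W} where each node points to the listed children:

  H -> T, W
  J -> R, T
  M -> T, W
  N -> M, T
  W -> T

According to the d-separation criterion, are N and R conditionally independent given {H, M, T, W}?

4 paths connect N and R; each must be blocked for d-separation to hold:
Path 1: N → T ← J → R
  T is a collider and T is conditioned on, which opens it; J is a fork and J is not conditioned on — no node blocks this path, so it is active.
Path 2: N → M → W ← H → T ← J → R
  M is a chain here and M is conditioned on, so the path is blocked at M.
Path 3: N → M → W → T ← J → R
  M is a chain here and M is conditioned on, so the path is blocked at M.
Path 4: N → M → T ← J → R
  M is a chain here and M is conditioned on, so the path is blocked at M.
Since the path N → T ← J → R is active, N and R are not d-separated given {H, M, T, W}.

No — N and R are not d-separated given {H, M, T, W}.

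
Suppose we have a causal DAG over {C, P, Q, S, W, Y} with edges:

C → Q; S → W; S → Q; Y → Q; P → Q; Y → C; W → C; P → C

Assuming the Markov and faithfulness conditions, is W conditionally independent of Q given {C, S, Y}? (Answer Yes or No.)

4 paths connect W and Q; each must be blocked for d-separation to hold:
  1. W → C → Q — C:chain[blocks] ⇒ blocked
  2. W → C ← Y → Q — C:collider[open]; Y:fork[blocks] ⇒ blocked
  3. W → C ← P → Q — C:collider[open]; P:fork[open] ⇒ active
  4. W ← S → Q — S:fork[blocks] ⇒ blocked
Since the path W → C ← P → Q is active, W and Q are not d-separated given {C, S, Y}.

No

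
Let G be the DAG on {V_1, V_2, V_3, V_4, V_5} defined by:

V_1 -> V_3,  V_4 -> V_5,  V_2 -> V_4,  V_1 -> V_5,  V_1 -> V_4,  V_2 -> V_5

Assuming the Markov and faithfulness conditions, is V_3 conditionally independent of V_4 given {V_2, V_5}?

There are 3 undirected paths between V_3 and V_4; checking each against the conditioning set {V_2, V_5}:
  1. V_3 ← V_1 → V_5 ← V_2 → V_4 — V_1:fork[open]; V_5:collider[open]; V_2:fork[blocks] ⇒ blocked
  2. V_3 ← V_1 → V_5 ← V_4 — V_1:fork[open]; V_5:collider[open] ⇒ active
  3. V_3 ← V_1 → V_4 — V_1:fork[open] ⇒ active
Because an active path exists, V_3 and V_4 are not d-separated.

No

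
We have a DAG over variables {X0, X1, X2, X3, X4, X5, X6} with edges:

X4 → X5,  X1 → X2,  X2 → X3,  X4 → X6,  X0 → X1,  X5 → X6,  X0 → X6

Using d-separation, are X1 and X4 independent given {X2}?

Yes — X1 and X4 are d-separated given {X2}.

There are 2 undirected paths between X1 and X4; checking each against the conditioning set {X2}:
Path 1: X1 ← X0 → X6 ← X4
  X6 is a collider here and neither X6 nor any of its descendants is conditioned on, so the collider stays closed — the path is blocked at X6.
Path 2: X1 ← X0 → X6 ← X5 ← X4
  X6 is a collider here and neither X6 nor any of its descendants is conditioned on, so the collider stays closed — the path is blocked at X6.
Since every path is blocked, d-separation holds.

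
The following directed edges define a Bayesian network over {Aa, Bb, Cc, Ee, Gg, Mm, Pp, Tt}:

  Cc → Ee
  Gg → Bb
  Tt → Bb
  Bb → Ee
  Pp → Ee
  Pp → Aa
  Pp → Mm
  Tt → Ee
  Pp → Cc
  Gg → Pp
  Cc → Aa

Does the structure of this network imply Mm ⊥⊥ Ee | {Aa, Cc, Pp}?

5 paths connect Mm and Ee; each must be blocked for d-separation to hold:
  1. Mm ← Pp → Aa ← Cc → Ee — Pp:fork[blocks]; Aa:collider[open]; Cc:fork[blocks] ⇒ blocked
  2. Mm ← Pp ← Gg → Bb ← Tt → Ee — Pp:chain[blocks]; Gg:fork[open]; Bb:collider[blocks]; Tt:fork[open] ⇒ blocked
  3. Mm ← Pp ← Gg → Bb → Ee — Pp:chain[blocks]; Gg:fork[open]; Bb:chain[open] ⇒ blocked
  4. Mm ← Pp → Cc → Ee — Pp:fork[blocks]; Cc:chain[blocks] ⇒ blocked
  5. Mm ← Pp → Ee — Pp:fork[blocks] ⇒ blocked
Every path is blocked, so Mm and Ee are d-separated given {Aa, Cc, Pp}.

Yes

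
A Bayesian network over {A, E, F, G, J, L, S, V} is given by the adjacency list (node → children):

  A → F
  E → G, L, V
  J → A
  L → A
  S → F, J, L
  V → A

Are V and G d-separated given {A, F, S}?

Enumerating the 4 paths from V to G and testing each for blocking by {A, F, S}:
Path 1: V ← E → G
  E is a fork and E is not conditioned on — no node blocks this path, so it is active.
Path 2: V → A ← L ← E → G
  A is a collider and A is conditioned on, which opens it; L is a chain and L is not conditioned on; E is a fork and E is not conditioned on — no node blocks this path, so it is active.
Path 3: V → A → F ← S → L ← E → G
  A is a chain here and A is conditioned on, so the path is blocked at A.
Path 4: V → A ← J ← S → L ← E → G
  S is a fork here and S is conditioned on, so the path is blocked at S.
At least one path is unblocked, so d-separation fails.

No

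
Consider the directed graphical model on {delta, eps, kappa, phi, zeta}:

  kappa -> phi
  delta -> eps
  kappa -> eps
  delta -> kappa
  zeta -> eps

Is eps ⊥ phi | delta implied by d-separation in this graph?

No — eps and phi are not d-separated given {delta}.

We examine all 2 paths between eps and phi:
  1. eps ← delta → kappa → phi — delta:fork[blocks]; kappa:chain[open] ⇒ blocked
  2. eps ← kappa → phi — kappa:fork[open] ⇒ active
At least one path is unblocked, so d-separation fails.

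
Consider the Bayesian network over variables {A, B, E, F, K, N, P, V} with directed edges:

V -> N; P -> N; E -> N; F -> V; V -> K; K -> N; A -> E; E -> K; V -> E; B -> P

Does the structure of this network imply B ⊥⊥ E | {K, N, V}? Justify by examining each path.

There are 5 undirected paths between B and E; checking each against the conditioning set {K, N, V}:
  1. B → P → N ← V → K ← E — P:chain[open]; N:collider[open]; V:fork[blocks]; K:collider[open] ⇒ blocked
  2. B → P → N ← V → E — P:chain[open]; N:collider[open]; V:fork[blocks] ⇒ blocked
  3. B → P → N ← K ← V → E — P:chain[open]; N:collider[open]; K:chain[blocks]; V:fork[blocks] ⇒ blocked
  4. B → P → N ← K ← E — P:chain[open]; N:collider[open]; K:chain[blocks] ⇒ blocked
  5. B → P → N ← E — P:chain[open]; N:collider[open] ⇒ active
Because an active path exists, B and E are not d-separated.

No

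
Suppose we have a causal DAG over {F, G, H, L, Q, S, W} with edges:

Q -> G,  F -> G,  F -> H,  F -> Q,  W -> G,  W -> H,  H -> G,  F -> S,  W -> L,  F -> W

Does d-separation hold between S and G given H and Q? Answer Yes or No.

6 paths connect S and G; each must be blocked for d-separation to hold:
Path 1: S ← F → W → G
  F is a fork and F is not conditioned on; W is a chain and W is not conditioned on — no node blocks this path, so it is active.
Path 2: S ← F → W → H → G
  H is a chain here and H is conditioned on, so the path is blocked at H.
Path 3: S ← F → Q → G
  Q is a chain here and Q is conditioned on, so the path is blocked at Q.
Path 4: S ← F → G
  F is a fork and F is not conditioned on — no node blocks this path, so it is active.
Path 5: S ← F → H ← W → G
  F is a fork and F is not conditioned on; H is a collider and H is conditioned on, which opens it; W is a fork and W is not conditioned on — no node blocks this path, so it is active.
Path 6: S ← F → H → G
  H is a chain here and H is conditioned on, so the path is blocked at H.
Since the path S ← F → W → G is active, S and G are not d-separated given {H, Q}.

No — S and G are not d-separated given {H, Q}.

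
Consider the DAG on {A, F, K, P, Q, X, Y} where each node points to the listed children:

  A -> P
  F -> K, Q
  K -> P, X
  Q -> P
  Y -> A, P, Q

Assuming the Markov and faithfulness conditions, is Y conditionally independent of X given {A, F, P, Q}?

We examine all 6 paths between Y and X:
  1. Y → P ← K → X — P:collider[open]; K:fork[open] ⇒ active
  2. Y → P ← Q ← F → K → X — P:collider[open]; Q:chain[blocks]; F:fork[blocks]; K:chain[open] ⇒ blocked
  3. Y → A → P ← K → X — A:chain[blocks]; P:collider[open]; K:fork[open] ⇒ blocked
  4. Y → A → P ← Q ← F → K → X — A:chain[blocks]; P:collider[open]; Q:chain[blocks]; F:fork[blocks]; K:chain[open] ⇒ blocked
  5. Y → Q → P ← K → X — Q:chain[blocks]; P:collider[open]; K:fork[open] ⇒ blocked
  6. Y → Q ← F → K → X — Q:collider[open]; F:fork[blocks]; K:chain[open] ⇒ blocked
Since the path Y → P ← K → X is active, Y and X are not d-separated given {A, F, P, Q}.

No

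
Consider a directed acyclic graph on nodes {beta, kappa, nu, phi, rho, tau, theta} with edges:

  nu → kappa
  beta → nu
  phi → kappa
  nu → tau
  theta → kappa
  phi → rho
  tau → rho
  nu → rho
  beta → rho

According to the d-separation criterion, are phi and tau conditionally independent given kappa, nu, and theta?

Yes

There are 6 undirected paths between phi and tau; checking each against the conditioning set {kappa, nu, theta}:
Path 1: phi → kappa ← nu → tau
  nu is a fork here and nu is conditioned on, so the path is blocked at nu.
Path 2: phi → kappa ← nu ← beta → rho ← tau
  nu is a chain here and nu is conditioned on, so the path is blocked at nu.
Path 3: phi → kappa ← nu → rho ← tau
  nu is a fork here and nu is conditioned on, so the path is blocked at nu.
Path 4: phi → rho ← tau
  rho is a collider here and neither rho nor any of its descendants is conditioned on, so the collider stays closed — the path is blocked at rho.
Path 5: phi → rho ← beta → nu → tau
  rho is a collider here and neither rho nor any of its descendants is conditioned on, so the collider stays closed — the path is blocked at rho.
Path 6: phi → rho ← nu → tau
  rho is a collider here and neither rho nor any of its descendants is conditioned on, so the collider stays closed — the path is blocked at rho.
All paths are blocked; phi ⊥ tau | {kappa, nu, theta} holds.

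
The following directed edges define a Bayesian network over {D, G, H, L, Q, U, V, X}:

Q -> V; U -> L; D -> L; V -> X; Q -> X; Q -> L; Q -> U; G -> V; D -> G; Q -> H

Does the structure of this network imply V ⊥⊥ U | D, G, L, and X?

No

6 paths connect V and U; each must be blocked for d-separation to hold:
Path 1: V → X ← Q → L ← U
  X is a collider and X is conditioned on, which opens it; Q is a fork and Q is not conditioned on; L is a collider and L is conditioned on, which opens it — no node blocks this path, so it is active.
Path 2: V → X ← Q → U
  X is a collider and X is conditioned on, which opens it; Q is a fork and Q is not conditioned on — no node blocks this path, so it is active.
Path 3: V ← G ← D → L ← U
  G is a chain here and G is conditioned on, so the path is blocked at G.
Path 4: V ← G ← D → L ← Q → U
  G is a chain here and G is conditioned on, so the path is blocked at G.
Path 5: V ← Q → L ← U
  Q is a fork and Q is not conditioned on; L is a collider and L is conditioned on, which opens it — no node blocks this path, so it is active.
Path 6: V ← Q → U
  Q is a fork and Q is not conditioned on — no node blocks this path, so it is active.
Since the path V → X ← Q → L ← U is active, V and U are not d-separated given {D, G, L, X}.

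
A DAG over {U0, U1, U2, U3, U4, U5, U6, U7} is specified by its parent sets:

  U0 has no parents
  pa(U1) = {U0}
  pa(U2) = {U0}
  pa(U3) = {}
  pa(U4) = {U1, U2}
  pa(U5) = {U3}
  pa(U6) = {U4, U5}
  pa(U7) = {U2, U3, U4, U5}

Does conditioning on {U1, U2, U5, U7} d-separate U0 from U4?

Yes — U0 and U4 are d-separated given {U1, U2, U5, U7}.

We examine all 5 paths between U0 and U4:
Path 1: U0 → U1 → U4
  U1 is a chain here and U1 is conditioned on, so the path is blocked at U1.
Path 2: U0 → U2 → U7 ← U3 → U5 → U6 ← U4
  U2 is a chain here and U2 is conditioned on, so the path is blocked at U2.
Path 3: U0 → U2 → U7 ← U5 → U6 ← U4
  U2 is a chain here and U2 is conditioned on, so the path is blocked at U2.
Path 4: U0 → U2 → U7 ← U4
  U2 is a chain here and U2 is conditioned on, so the path is blocked at U2.
Path 5: U0 → U2 → U4
  U2 is a chain here and U2 is conditioned on, so the path is blocked at U2.
Since every path is blocked, d-separation holds.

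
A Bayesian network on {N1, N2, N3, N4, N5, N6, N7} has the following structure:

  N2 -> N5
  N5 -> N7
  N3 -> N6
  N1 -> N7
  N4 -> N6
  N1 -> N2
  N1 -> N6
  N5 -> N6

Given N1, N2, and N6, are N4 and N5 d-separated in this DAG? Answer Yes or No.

No — N4 and N5 are not d-separated given {N1, N2, N6}.

We examine all 3 paths between N4 and N5:
Path 1: N4 → N6 ← N5
  N6 is a collider and N6 is conditioned on, which opens it — no node blocks this path, so it is active.
Path 2: N4 → N6 ← N1 → N7 ← N5
  N1 is a fork here and N1 is conditioned on, so the path is blocked at N1.
Path 3: N4 → N6 ← N1 → N2 → N5
  N1 is a fork here and N1 is conditioned on, so the path is blocked at N1.
At least one path is unblocked, so d-separation fails.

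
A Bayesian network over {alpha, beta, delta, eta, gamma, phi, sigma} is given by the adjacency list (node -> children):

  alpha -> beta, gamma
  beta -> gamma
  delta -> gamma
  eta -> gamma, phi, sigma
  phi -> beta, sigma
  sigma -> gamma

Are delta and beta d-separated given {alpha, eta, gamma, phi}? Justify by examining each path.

There are 6 undirected paths between delta and beta; checking each against the conditioning set {alpha, eta, gamma, phi}:
Path 1: delta → gamma ← alpha → beta
  alpha is a fork here and alpha is conditioned on, so the path is blocked at alpha.
Path 2: delta → gamma ← beta
  gamma is a collider and gamma is conditioned on, which opens it — no node blocks this path, so it is active.
Path 3: delta → gamma ← sigma ← phi → beta
  phi is a fork here and phi is conditioned on, so the path is blocked at phi.
Path 4: delta → gamma ← sigma ← eta → phi → beta
  eta is a fork here and eta is conditioned on, so the path is blocked at eta.
Path 5: delta → gamma ← eta → sigma ← phi → beta
  eta is a fork here and eta is conditioned on, so the path is blocked at eta.
Path 6: delta → gamma ← eta → phi → beta
  eta is a fork here and eta is conditioned on, so the path is blocked at eta.
Because an active path exists, delta and beta are not d-separated.

No — delta and beta are not d-separated given {alpha, eta, gamma, phi}.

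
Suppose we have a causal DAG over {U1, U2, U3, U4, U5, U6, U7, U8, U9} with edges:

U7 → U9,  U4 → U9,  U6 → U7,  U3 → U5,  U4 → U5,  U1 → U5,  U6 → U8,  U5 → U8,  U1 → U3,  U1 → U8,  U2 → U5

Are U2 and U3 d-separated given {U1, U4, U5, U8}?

No — U2 and U3 are not d-separated given {U1, U4, U5, U8}.

We examine all 4 paths between U2 and U3:
Path 1: U2 → U5 → U8 ← U1 → U3
  U5 is a chain here and U5 is conditioned on, so the path is blocked at U5.
Path 2: U2 → U5 ← U3
  U5 is a collider and U5 is conditioned on, which opens it — no node blocks this path, so it is active.
Path 3: U2 → U5 ← U1 → U3
  U1 is a fork here and U1 is conditioned on, so the path is blocked at U1.
Path 4: U2 → U5 ← U4 → U9 ← U7 ← U6 → U8 ← U1 → U3
  U4 is a fork here and U4 is conditioned on, so the path is blocked at U4.
Since the path U2 → U5 ← U3 is active, U2 and U3 are not d-separated given {U1, U4, U5, U8}.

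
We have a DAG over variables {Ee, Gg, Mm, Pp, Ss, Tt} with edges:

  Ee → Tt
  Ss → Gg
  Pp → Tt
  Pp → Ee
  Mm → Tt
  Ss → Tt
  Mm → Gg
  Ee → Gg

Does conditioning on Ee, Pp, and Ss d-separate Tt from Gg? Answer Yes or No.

Enumerating the 4 paths from Tt to Gg and testing each for blocking by {Ee, Pp, Ss}:
  1. Tt ← Ss → Gg — Ss:fork[blocks] ⇒ blocked
  2. Tt ← Mm → Gg — Mm:fork[open] ⇒ active
  3. Tt ← Pp → Ee → Gg — Pp:fork[blocks]; Ee:chain[blocks] ⇒ blocked
  4. Tt ← Ee → Gg — Ee:fork[blocks] ⇒ blocked
At least one path is unblocked, so d-separation fails.

No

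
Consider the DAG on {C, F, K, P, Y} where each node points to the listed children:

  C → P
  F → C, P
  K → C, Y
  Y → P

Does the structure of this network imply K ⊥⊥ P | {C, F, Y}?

Yes — K and P are d-separated given {C, F, Y}.

Enumerating the 3 paths from K to P and testing each for blocking by {C, F, Y}:
Path 1: K → Y → P
  Y is a chain here and Y is conditioned on, so the path is blocked at Y.
Path 2: K → C ← F → P
  F is a fork here and F is conditioned on, so the path is blocked at F.
Path 3: K → C → P
  C is a chain here and C is conditioned on, so the path is blocked at C.
Every path is blocked, so K and P are d-separated given {C, F, Y}.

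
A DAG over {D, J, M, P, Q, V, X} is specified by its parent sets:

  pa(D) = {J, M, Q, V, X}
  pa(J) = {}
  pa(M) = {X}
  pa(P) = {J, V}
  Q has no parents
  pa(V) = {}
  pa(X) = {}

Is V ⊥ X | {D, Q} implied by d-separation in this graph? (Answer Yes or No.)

No

Enumerating the 4 paths from V to X and testing each for blocking by {D, Q}:
Path 1: V → P ← J → D ← M ← X
  P is a collider here and neither P nor any of its descendants is conditioned on, so the collider stays closed — the path is blocked at P.
Path 2: V → P ← J → D ← X
  P is a collider here and neither P nor any of its descendants is conditioned on, so the collider stays closed — the path is blocked at P.
Path 3: V → D ← M ← X
  D is a collider and D is conditioned on, which opens it; M is a chain and M is not conditioned on — no node blocks this path, so it is active.
Path 4: V → D ← X
  D is a collider and D is conditioned on, which opens it — no node blocks this path, so it is active.
Since the path V → D ← M ← X is active, V and X are not d-separated given {D, Q}.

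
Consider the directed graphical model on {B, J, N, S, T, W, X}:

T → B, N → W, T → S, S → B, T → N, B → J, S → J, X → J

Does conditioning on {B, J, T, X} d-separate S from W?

We examine all 3 paths between S and W:
  1. S → B ← T → N → W — B:collider[open]; T:fork[blocks]; N:chain[open] ⇒ blocked
  2. S ← T → N → W — T:fork[blocks]; N:chain[open] ⇒ blocked
  3. S → J ← B ← T → N → W — J:collider[open]; B:chain[blocks]; T:fork[blocks]; N:chain[open] ⇒ blocked
Every path is blocked, so S and W are d-separated given {B, J, T, X}.

Yes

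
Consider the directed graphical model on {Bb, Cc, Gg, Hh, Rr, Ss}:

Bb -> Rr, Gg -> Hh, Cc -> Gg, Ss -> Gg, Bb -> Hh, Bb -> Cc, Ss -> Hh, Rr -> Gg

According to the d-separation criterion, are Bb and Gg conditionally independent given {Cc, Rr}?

We examine all 4 paths between Bb and Gg:
Path 1: Bb → Rr → Gg
  Rr is a chain here and Rr is conditioned on, so the path is blocked at Rr.
Path 2: Bb → Hh ← Ss → Gg
  Hh is a collider here and neither Hh nor any of its descendants is conditioned on, so the collider stays closed — the path is blocked at Hh.
Path 3: Bb → Hh ← Gg
  Hh is a collider here and neither Hh nor any of its descendants is conditioned on, so the collider stays closed — the path is blocked at Hh.
Path 4: Bb → Cc → Gg
  Cc is a chain here and Cc is conditioned on, so the path is blocked at Cc.
Since every path is blocked, d-separation holds.

Yes — Bb and Gg are d-separated given {Cc, Rr}.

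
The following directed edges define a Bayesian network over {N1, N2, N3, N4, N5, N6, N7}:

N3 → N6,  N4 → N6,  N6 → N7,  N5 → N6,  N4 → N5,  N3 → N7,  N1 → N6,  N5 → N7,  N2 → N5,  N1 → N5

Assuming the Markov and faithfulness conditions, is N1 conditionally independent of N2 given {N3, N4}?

Yes

Enumerating the 5 paths from N1 to N2 and testing each for blocking by {N3, N4}:
Path 1: N1 → N6 ← N4 → N5 ← N2
  N6 is a collider here and neither N6 nor any of its descendants is conditioned on, so the collider stays closed — the path is blocked at N6.
Path 2: N1 → N6 ← N3 → N7 ← N5 ← N2
  N6 is a collider here and neither N6 nor any of its descendants is conditioned on, so the collider stays closed — the path is blocked at N6.
Path 3: N1 → N6 → N7 ← N5 ← N2
  N7 is a collider here and neither N7 nor any of its descendants is conditioned on, so the collider stays closed — the path is blocked at N7.
Path 4: N1 → N6 ← N5 ← N2
  N6 is a collider here and neither N6 nor any of its descendants is conditioned on, so the collider stays closed — the path is blocked at N6.
Path 5: N1 → N5 ← N2
  N5 is a collider here and neither N5 nor any of its descendants is conditioned on, so the collider stays closed — the path is blocked at N5.
Every path is blocked, so N1 and N2 are d-separated given {N3, N4}.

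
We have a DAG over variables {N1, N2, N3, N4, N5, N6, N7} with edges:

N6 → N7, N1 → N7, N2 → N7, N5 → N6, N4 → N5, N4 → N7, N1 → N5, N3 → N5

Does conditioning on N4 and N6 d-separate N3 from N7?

3 paths connect N3 and N7; each must be blocked for d-separation to hold:
  1. N3 → N5 → N6 → N7 — N5:chain[open]; N6:chain[blocks] ⇒ blocked
  2. N3 → N5 ← N1 → N7 — N5:collider[open]; N1:fork[open] ⇒ active
  3. N3 → N5 ← N4 → N7 — N5:collider[open]; N4:fork[blocks] ⇒ blocked
Since the path N3 → N5 ← N1 → N7 is active, N3 and N7 are not d-separated given {N4, N6}.

No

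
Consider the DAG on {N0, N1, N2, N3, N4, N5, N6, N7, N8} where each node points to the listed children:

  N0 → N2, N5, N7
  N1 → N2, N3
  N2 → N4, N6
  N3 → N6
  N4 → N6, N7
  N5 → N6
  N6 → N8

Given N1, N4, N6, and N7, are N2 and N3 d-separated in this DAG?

No

There are 6 undirected paths between N2 and N3; checking each against the conditioning set {N1, N4, N6, N7}:
Path 1: N2 ← N1 → N3
  N1 is a fork here and N1 is conditioned on, so the path is blocked at N1.
Path 2: N2 → N6 ← N3
  N6 is a collider and N6 is conditioned on, which opens it — no node blocks this path, so it is active.
Path 3: N2 ← N0 → N5 → N6 ← N3
  N0 is a fork and N0 is not conditioned on; N5 is a chain and N5 is not conditioned on; N6 is a collider and N6 is conditioned on, which opens it — no node blocks this path, so it is active.
Path 4: N2 ← N0 → N7 ← N4 → N6 ← N3
  N4 is a fork here and N4 is conditioned on, so the path is blocked at N4.
Path 5: N2 → N4 → N6 ← N3
  N4 is a chain here and N4 is conditioned on, so the path is blocked at N4.
Path 6: N2 → N4 → N7 ← N0 → N5 → N6 ← N3
  N4 is a chain here and N4 is conditioned on, so the path is blocked at N4.
At least one path is unblocked, so d-separation fails.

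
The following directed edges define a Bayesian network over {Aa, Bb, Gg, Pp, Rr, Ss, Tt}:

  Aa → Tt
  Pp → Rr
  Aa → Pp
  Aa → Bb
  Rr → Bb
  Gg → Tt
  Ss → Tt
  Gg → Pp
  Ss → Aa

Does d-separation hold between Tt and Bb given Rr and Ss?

No — Tt and Bb are not d-separated given {Rr, Ss}.

6 paths connect Tt and Bb; each must be blocked for d-separation to hold:
  1. Tt ← Aa → Bb — Aa:fork[open] ⇒ active
  2. Tt ← Aa → Pp → Rr → Bb — Aa:fork[open]; Pp:chain[open]; Rr:chain[blocks] ⇒ blocked
  3. Tt ← Ss → Aa → Bb — Ss:fork[blocks]; Aa:chain[open] ⇒ blocked
  4. Tt ← Ss → Aa → Pp → Rr → Bb — Ss:fork[blocks]; Aa:chain[open]; Pp:chain[open]; Rr:chain[blocks] ⇒ blocked
  5. Tt ← Gg → Pp ← Aa → Bb — Gg:fork[open]; Pp:collider[open]; Aa:fork[open] ⇒ active
  6. Tt ← Gg → Pp → Rr → Bb — Gg:fork[open]; Pp:chain[open]; Rr:chain[blocks] ⇒ blocked
Because an active path exists, Tt and Bb are not d-separated.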